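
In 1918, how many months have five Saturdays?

A month of length L has five Saturdays iff its first Saturday is on day ≤ L−28 (so day 1–3 in a 31-day month, 1–2 in a 30-day month, day 1 in a leap February).
Checking each month of 1918: Jan starts Tue (31d); Feb starts Fri (28d); Mar starts Fri (31d) ✓; Apr starts Mon (30d); May starts Wed (31d); Jun starts Sat (30d) ✓; Jul starts Mon (31d); Aug starts Thu (31d) ✓; Sep starts Sun (30d); Oct starts Tue (31d); Nov starts Fri (30d) ✓; Dec starts Sun (31d).
Five-Saturday months: March, June, August, November → 4.

4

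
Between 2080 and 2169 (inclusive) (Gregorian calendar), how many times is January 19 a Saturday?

Track January 19's weekday year by year (advancing +1, or +2 across a Feb 29):
  2080: Fri  2081: Sun (+2)  2082: Mon (+1)  2083: Tue (+1)  2084: Wed (+1)
  2085: Fri (+2)  2086: Sat (+1) ✓  2087: Sun (+1)  2088: Mon (+1)  2089: Wed (+2)
  2090: Thu (+1)  2091: Fri (+1)  2092: Sat (+1) ✓  2093: Mon (+2)  … (62 more years) …
  2156: Mon (+1)  2157: Wed (+2)  2158: Thu (+1)  2159: Fri (+1)  2160: Sat (+1) ✓
  2161: Mon (+2)  2162: Tue (+1)  2163: Wed (+1)  2164: Thu (+1)  2165: Sat (+2) ✓
  2166: Sun (+1)  2167: Mon (+1)  2168: Tue (+1)  2169: Thu (+2)
Saturday years: 2086, 2092, 2097, 2104, 2109, 2115, 2126, 2132, 2137, 2143, 2154, 2160, 2165 — 13 in total.

13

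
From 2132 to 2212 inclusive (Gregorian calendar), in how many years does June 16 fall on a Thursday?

12

Track June 16's weekday year by year (advancing +1, or +2 across a Feb 29):
  2132: Mon  2133: Tue (+1)  2134: Wed (+1)  2135: Thu (+1) ✓  2136: Sat (+2)
  2137: Sun (+1)  2138: Mon (+1)  2139: Tue (+1)  2140: Thu (+2) ✓  2141: Fri (+1)
  2142: Sat (+1)  2143: Sun (+1)  2144: Tue (+2)  2145: Wed (+1)  … (53 more years) …
  2199: Sun (+1)  2200: Mon (+1)  2201: Tue (+1)  2202: Wed (+1)  2203: Thu (+1) ✓
  2204: Sat (+2)  2205: Sun (+1)  2206: Mon (+1)  2207: Tue (+1)  2208: Thu (+2) ✓
  2209: Fri (+1)  2210: Sat (+1)  2211: Sun (+1)  2212: Tue (+2)
Thursday years: 2135, 2140, 2146, 2157, 2163, 2168, 2174, 2185, 2191, 2196, 2203, 2208 — 12 in total.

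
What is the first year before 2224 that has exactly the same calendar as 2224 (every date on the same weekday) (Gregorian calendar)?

2184

Two years share a calendar iff Jan 1 falls on the same weekday and both are leap or both are common. 2224: Jan 1 is Thursday, leap year.
2223: Jan 1 Wednesday, common
2222: Jan 1 Tuesday, common
2221: Jan 1 Monday, common
2220: Jan 1 Saturday, leap
2219: Jan 1 Friday, common
2218: Jan 1 Thursday, common
2217: Jan 1 Wednesday, common
2216: Jan 1 Monday, leap
2215: Jan 1 Sunday, common
2214: Jan 1 Saturday, common
2213: Jan 1 Friday, common
2212: Jan 1 Wednesday, leap
2211: Jan 1 Tuesday, common
2210: Jan 1 Monday, common
2209: Jan 1 Sunday, common
2208: Jan 1 Friday, leap
2207: Jan 1 Thursday, common
2206: Jan 1 Wednesday, common
2205: Jan 1 Tuesday, common
2204: Jan 1 Sunday, leap
2203: Jan 1 Saturday, common
2202: Jan 1 Friday, common
2201: Jan 1 Thursday, common
2200: Jan 1 Wednesday, common
2199: Jan 1 Tuesday, common
2198: Jan 1 Monday, common
2197: Jan 1 Sunday, common
2196: Jan 1 Friday, leap
2195: Jan 1 Thursday, common
2194: Jan 1 Wednesday, common
2193: Jan 1 Tuesday, common
2192: Jan 1 Sunday, leap
2191: Jan 1 Saturday, common
2190: Jan 1 Friday, common
2189: Jan 1 Thursday, common
2188: Jan 1 Tuesday, leap
2187: Jan 1 Monday, common
2186: Jan 1 Sunday, common
2185: Jan 1 Saturday, common
2184: Jan 1 Thursday, leap
2184 matches on both conditions.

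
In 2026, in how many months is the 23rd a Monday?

3

Check the 23rd of each month of 2026: Jan 23: Fri, Feb 23: Mon, Mar 23: Mon, Apr 23: Thu, May 23: Sat, Jun 23: Tue, Jul 23: Thu, Aug 23: Sun, Sep 23: Wed, Oct 23: Fri, Nov 23: Mon, Dec 23: Wed.
Monday occurs in February, March, November — 3 months.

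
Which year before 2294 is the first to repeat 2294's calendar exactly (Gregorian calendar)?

2283

Two years share a calendar iff Jan 1 falls on the same weekday and both are leap or both are common. 2294: Jan 1 is Monday, common year.
2293: Jan 1 Sunday, common
2292: Jan 1 Friday, leap
2291: Jan 1 Thursday, common
2290: Jan 1 Wednesday, common
2289: Jan 1 Tuesday, common
2288: Jan 1 Sunday, leap
2287: Jan 1 Saturday, common
2286: Jan 1 Friday, common
2285: Jan 1 Thursday, common
2284: Jan 1 Tuesday, leap
2283: Jan 1 Monday, common
2283 matches on both conditions.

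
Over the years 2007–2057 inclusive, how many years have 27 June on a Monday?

Track 27 June's weekday year by year (advancing +1, or +2 across a Feb 29):
  2007: Wed  2008: Fri (+2)  2009: Sat (+1)  2010: Sun (+1)  2011: Mon (+1) ✓
  2012: Wed (+2)  2013: Thu (+1)  2014: Fri (+1)  2015: Sat (+1)  2016: Mon (+2) ✓
  2017: Tue (+1)  2018: Wed (+1)  2019: Thu (+1)  2020: Sat (+2)  … (23 more years) …
  2044: Mon (+2) ✓  2045: Tue (+1)  2046: Wed (+1)  2047: Thu (+1)  2048: Sat (+2)
  2049: Sun (+1)  2050: Mon (+1) ✓  2051: Tue (+1)  2052: Thu (+2)  2053: Fri (+1)
  2054: Sat (+1)  2055: Sun (+1)  2056: Tue (+2)  2057: Wed (+1)
Monday years: 2011, 2016, 2022, 2033, 2039, 2044, 2050 — 7 in total.

7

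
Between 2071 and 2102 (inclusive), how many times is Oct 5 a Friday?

Track Oct 5's weekday year by year (advancing +1, or +2 across a Feb 29):
  2071: Mon  2072: Wed (+2)  2073: Thu (+1)  2074: Fri (+1) ✓  2075: Sat (+1)
  2076: Mon (+2)  2077: Tue (+1)  2078: Wed (+1)  2079: Thu (+1)  2080: Sat (+2)
  2081: Sun (+1)  2082: Mon (+1)  2083: Tue (+1)  2084: Thu (+2)  … (4 more years) …
  2089: Wed (+1)  2090: Thu (+1)  2091: Fri (+1) ✓  2092: Sun (+2)  2093: Mon (+1)
  2094: Tue (+1)  2095: Wed (+1)  2096: Fri (+2) ✓  2097: Sat (+1)  2098: Sun (+1)
  2099: Mon (+1)  2100: Tue (+1)  2101: Wed (+1)  2102: Thu (+1)
Friday years: 2074, 2085, 2091, 2096 — 4 in total.

4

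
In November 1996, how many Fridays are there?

5

November 1996 has 30 days and begins on Friday.
The first Friday is November 1.
Fridays fall on 1, 8, 15, 22, 29 — that's 5.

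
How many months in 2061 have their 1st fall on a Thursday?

Check the 1st of each month of 2061: Jan 1: Sat, Feb 1: Tue, Mar 1: Tue, Apr 1: Fri, May 1: Sun, Jun 1: Wed, Jul 1: Fri, Aug 1: Mon, Sep 1: Thu, Oct 1: Sat, Nov 1: Tue, Dec 1: Thu.
Thursday occurs in September, December — 2 months.

2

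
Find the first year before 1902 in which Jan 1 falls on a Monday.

1900

Jan 1 advances by 2 weekdays after a leap year and by 1 after a common year.
1902: Jan 1 is Wednesday.
1901: Tuesday
1900: Monday
1900 begins on a Monday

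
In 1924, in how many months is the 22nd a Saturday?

2

Check the 22nd of each month of 1924: Jan 22: Tue, Feb 22: Fri, Mar 22: Sat, Apr 22: Tue, May 22: Thu, Jun 22: Sun, Jul 22: Tue, Aug 22: Fri, Sep 22: Mon, Oct 22: Wed, Nov 22: Sat, Dec 22: Mon.
Saturday occurs in March, November — 2 months.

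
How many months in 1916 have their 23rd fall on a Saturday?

Check the 23rd of each month of 1916: Jan 23: Sun, Feb 23: Wed, Mar 23: Thu, Apr 23: Sun, May 23: Tue, Jun 23: Fri, Jul 23: Sun, Aug 23: Wed, Sep 23: Sat, Oct 23: Mon, Nov 23: Thu, Dec 23: Sat.
Saturday occurs in September, December — 2 months.

2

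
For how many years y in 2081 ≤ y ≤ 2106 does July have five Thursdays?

July has 31 days; it has five Thursdays when Thursday falls among the first (month-length − 28) days — i.e. when July 1 is one of Thursday/Wednesday/Tuesday.
July 1 by year: 2081:Tue✓ 2082:Wed✓ 2083:Thu✓ 2084:Sat 2085:Sun 2086:Mon 2087:Tue✓ 2088:Thu✓ 2089:Fri 2090:Sat 2091:Sun 2092:Tue✓ 2093:Wed✓ 2094:Thu✓ 2095:Fri 2096:Sun 2097:Mon 2098:Tue✓ 2099:Wed✓ 2100:Thu✓ 2101:Fri 2102:Sat 2103:Sun 2104:Tue✓ 2105:Wed✓ 2106:Thu✓
Years with five Thursdays: 2081, 2082, 2083, 2087, 2088, 2092, 2093, 2094, 2098, 2099, 2100, 2104, 2105, 2106 → 14.

14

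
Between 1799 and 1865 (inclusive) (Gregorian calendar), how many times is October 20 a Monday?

Track October 20's weekday year by year (advancing +1, or +2 across a Feb 29):
  1799: Sun  1800: Mon (+1) ✓  1801: Tue (+1)  1802: Wed (+1)  1803: Thu (+1)
  1804: Sat (+2)  1805: Sun (+1)  1806: Mon (+1) ✓  1807: Tue (+1)  1808: Thu (+2)
  1809: Fri (+1)  1810: Sat (+1)  1811: Sun (+1)  1812: Tue (+2)  … (39 more years) …
  1852: Wed (+2)  1853: Thu (+1)  1854: Fri (+1)  1855: Sat (+1)  1856: Mon (+2) ✓
  1857: Tue (+1)  1858: Wed (+1)  1859: Thu (+1)  1860: Sat (+2)  1861: Sun (+1)
  1862: Mon (+1) ✓  1863: Tue (+1)  1864: Thu (+2)  1865: Fri (+1)
Monday years: 1800, 1806, 1817, 1823, 1828, 1834, 1845, 1851, 1856, 1862 — 10 in total.

10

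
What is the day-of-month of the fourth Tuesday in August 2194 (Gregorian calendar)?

August 1, 2194 is a Friday, so the first Tuesday is the 5th.
The fourth Tuesday is 5 + 21 = 26.

26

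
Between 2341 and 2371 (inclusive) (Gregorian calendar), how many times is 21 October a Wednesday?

Track 21 October's weekday year by year (advancing +1, or +2 across a Feb 29):
  2341: Tue  2342: Wed (+1) ✓  2343: Thu (+1)  2344: Sat (+2)  2345: Sun (+1)
  2346: Mon (+1)  2347: Tue (+1)  2348: Thu (+2)  2349: Fri (+1)  2350: Sat (+1)
  2351: Sun (+1)  2352: Tue (+2)  2353: Wed (+1) ✓  2354: Thu (+1)  … (3 more years) …
  2358: Tue (+1)  2359: Wed (+1) ✓  2360: Fri (+2)  2361: Sat (+1)  2362: Sun (+1)
  2363: Mon (+1)  2364: Wed (+2) ✓  2365: Thu (+1)  2366: Fri (+1)  2367: Sat (+1)
  2368: Mon (+2)  2369: Tue (+1)  2370: Wed (+1) ✓  2371: Thu (+1)
Wednesday years: 2342, 2353, 2359, 2364, 2370 — 5 in total.

5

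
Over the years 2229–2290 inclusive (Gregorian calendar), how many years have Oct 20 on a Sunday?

Track Oct 20's weekday year by year (advancing +1, or +2 across a Feb 29):
  2229: Tue  2230: Wed (+1)  2231: Thu (+1)  2232: Sat (+2)  2233: Sun (+1) ✓
  2234: Mon (+1)  2235: Tue (+1)  2236: Thu (+2)  2237: Fri (+1)  2238: Sat (+1)
  2239: Sun (+1) ✓  2240: Tue (+2)  2241: Wed (+1)  2242: Thu (+1)  … (34 more years) …
  2277: Sat (+1)  2278: Sun (+1) ✓  2279: Mon (+1)  2280: Wed (+2)  2281: Thu (+1)
  2282: Fri (+1)  2283: Sat (+1)  2284: Mon (+2)  2285: Tue (+1)  2286: Wed (+1)
  2287: Thu (+1)  2288: Sat (+2)  2289: Sun (+1) ✓  2290: Mon (+1)
Sunday years: 2233, 2239, 2244, 2250, 2261, 2267, 2272, 2278, 2289 — 9 in total.

9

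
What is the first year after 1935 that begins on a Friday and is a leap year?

Jan 1 advances by 2 weekdays after a leap year and by 1 after a common year.
1935: Jan 1 is Tuesday.
1936: Wednesday (leap)
1937: Friday
1938: Saturday
1939: Sunday
1940: Monday (leap)
1941: Wednesday
1942: Thursday
1943: Friday
1944: Saturday (leap)
1945: Monday
1946: Tuesday
1947: Wednesday
1948: Thursday (leap)
1949: Saturday
1950: Sunday
1951: Monday
1952: Tuesday (leap)
1953: Thursday
1954: Friday
1955: Saturday
1956: Sunday (leap)
1957: Tuesday
1958: Wednesday
1959: Thursday
1960: Friday (leap)
1960 begins on a Friday and is a leap year.

1960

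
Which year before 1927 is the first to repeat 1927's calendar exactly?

1921

Two years share a calendar iff Jan 1 falls on the same weekday and both are leap or both are common. 1927: Jan 1 is Saturday, common year.
1926: Jan 1 Friday, common
1925: Jan 1 Thursday, common
1924: Jan 1 Tuesday, leap
1923: Jan 1 Monday, common
1922: Jan 1 Sunday, common
1921: Jan 1 Saturday, common
1921 matches on both conditions.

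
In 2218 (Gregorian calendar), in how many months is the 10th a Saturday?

Check the 10th of each month of 2218: Jan 10: Sat, Feb 10: Tue, Mar 10: Tue, Apr 10: Fri, May 10: Sun, Jun 10: Wed, Jul 10: Fri, Aug 10: Mon, Sep 10: Thu, Oct 10: Sat, Nov 10: Tue, Dec 10: Thu.
Saturday occurs in January, October — 2 months.

2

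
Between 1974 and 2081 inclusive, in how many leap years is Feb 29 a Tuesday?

Leap years in 1974–2081: 27 of them.
Feb 29 weekday advances by 5 (mod 7) from one leap year to the next four years later (or differs when a century non-leap intervenes).
Leap-day weekdays: 1976:Sun 1980:Fri 1984:Wed 1988:Mon 1992:Sat 1996:Thu 2000:Tue✓ 2004:Sun 2008:Fri 2012:Wed 2016:Mon 2020:Sat 2024:Thu 2028:Tue✓ 2032:Sun 2036:Fri 2040:Wed 2044:Mon 2048:Sat 2052:Thu 2056:Tue✓ 2060:Sun 2064:Fri 2068:Wed 2072:Mon 2076:Sat 2080:Thu
Tuesday: 2000, 2028, 2056 → 3.

3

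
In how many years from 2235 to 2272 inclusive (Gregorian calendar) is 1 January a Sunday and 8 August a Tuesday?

5

Check each year's weekday for 1 January and 8 August:
  2235: Thu/Sat  2236: Fri/Mon  2237: Sun/Tue ✓  2238: Mon/Wed  2239: Tue/Thu  2240: Wed/Sat  2241: Fri/Sun  2242: Sat/Mon  2243: Sun/Tue ✓  2244: Mon/Thu  2245: Wed/Fri  2246: Thu/Sat  2247: Fri/Sun  2248: Sat/Tue  …(10 more)…  2259: Sat/Mon  2260: Sun/Wed  2261: Tue/Thu  2262: Wed/Fri  2263: Thu/Sat  2264: Fri/Mon  2265: Sun/Tue ✓  2266: Mon/Wed  2267: Tue/Thu  2268: Wed/Sat  2269: Fri/Sun  2270: Sat/Mon  2271: Sun/Tue ✓  2272: Mon/Thu
Both conditions hold in: 2237, 2243, 2254, 2265, 2271 — 5.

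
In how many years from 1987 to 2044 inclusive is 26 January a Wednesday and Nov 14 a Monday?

6

Check each year's weekday for 26 January and Nov 14:
  1987: Mon/Sat  1988: Tue/Mon  1989: Thu/Tue  1990: Fri/Wed  1991: Sat/Thu  1992: Sun/Sat  1993: Tue/Sun  1994: Wed/Mon ✓  1995: Thu/Tue  1996: Fri/Thu  1997: Sun/Fri  1998: Mon/Sat  1999: Tue/Sun  2000: Wed/Tue  …(30 more)…  2031: Sun/Fri  2032: Mon/Sun  2033: Wed/Mon ✓  2034: Thu/Tue  2035: Fri/Wed  2036: Sat/Fri  2037: Mon/Sat  2038: Tue/Sun  2039: Wed/Mon ✓  2040: Thu/Wed  2041: Sat/Thu  2042: Sun/Fri  2043: Mon/Sat  2044: Tue/Mon
Both conditions hold in: 1994, 2005, 2011, 2022, 2033, 2039 — 6.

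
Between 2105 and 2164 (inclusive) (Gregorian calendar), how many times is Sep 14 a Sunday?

Track Sep 14's weekday year by year (advancing +1, or +2 across a Feb 29):
  2105: Mon  2106: Tue (+1)  2107: Wed (+1)  2108: Fri (+2)  2109: Sat (+1)
  2110: Sun (+1) ✓  2111: Mon (+1)  2112: Wed (+2)  2113: Thu (+1)  2114: Fri (+1)
  2115: Sat (+1)  2116: Mon (+2)  2117: Tue (+1)  2118: Wed (+1)  … (32 more years) …
  2151: Tue (+1)  2152: Thu (+2)  2153: Fri (+1)  2154: Sat (+1)  2155: Sun (+1) ✓
  2156: Tue (+2)  2157: Wed (+1)  2158: Thu (+1)  2159: Fri (+1)  2160: Sun (+2) ✓
  2161: Mon (+1)  2162: Tue (+1)  2163: Wed (+1)  2164: Fri (+2)
Sunday years: 2110, 2121, 2127, 2132, 2138, 2149, 2155, 2160 — 8 in total.

8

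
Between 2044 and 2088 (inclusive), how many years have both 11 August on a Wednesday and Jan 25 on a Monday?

5

Check each year's weekday for 11 August and Jan 25:
  2044: Thu/Mon  2045: Fri/Wed  2046: Sat/Thu  2047: Sun/Fri  2048: Tue/Sat  2049: Wed/Mon ✓  2050: Thu/Tue  2051: Fri/Wed  2052: Sun/Thu  2053: Mon/Sat  2054: Tue/Sun  2055: Wed/Mon ✓  2056: Fri/Tue  2057: Sat/Thu  …(17 more)…  2075: Sun/Fri  2076: Tue/Sat  2077: Wed/Mon ✓  2078: Thu/Tue  2079: Fri/Wed  2080: Sun/Thu  2081: Mon/Sat  2082: Tue/Sun  2083: Wed/Mon ✓  2084: Fri/Tue  2085: Sat/Thu  2086: Sun/Fri  2087: Mon/Sat  2088: Wed/Sun
Both conditions hold in: 2049, 2055, 2066, 2077, 2083 — 5.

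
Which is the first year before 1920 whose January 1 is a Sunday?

Jan 1 advances by 2 weekdays after a leap year and by 1 after a common year.
1920: Jan 1 is Thursday (leap).
1919: Wednesday
1918: Tuesday
1917: Monday
1916: Saturday (leap)
1915: Friday
1914: Thursday
1913: Wednesday
1912: Monday (leap)
1911: Sunday
1911 begins on a Sunday

1911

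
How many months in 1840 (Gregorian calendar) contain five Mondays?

4

A month of length L has five Mondays iff its first Monday is on day ≤ L−28 (so day 1–3 in a 31-day month, 1–2 in a 30-day month, day 1 in a leap February).
Checking each month of 1840: Jan starts Wed (31d); Feb starts Sat (29d); Mar starts Sun (31d) ✓; Apr starts Wed (30d); May starts Fri (31d); Jun starts Mon (30d) ✓; Jul starts Wed (31d); Aug starts Sat (31d) ✓; Sep starts Tue (30d); Oct starts Thu (31d); Nov starts Sun (30d) ✓; Dec starts Tue (31d).
Five-Monday months: March, June, August, November → 4.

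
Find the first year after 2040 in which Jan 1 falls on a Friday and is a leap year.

Jan 1 advances by 2 weekdays after a leap year and by 1 after a common year.
2040: Jan 1 is Sunday (leap).
2041: Tuesday
2042: Wednesday
2043: Thursday
2044: Friday (leap)
2044 begins on a Friday and is a leap year.

2044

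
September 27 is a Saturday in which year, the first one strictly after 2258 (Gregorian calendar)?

From one year to the next, a fixed date's weekday advances by 1, or by 2 when a Feb 29 lies between the two dates.
2258: September 27 is Monday.
2259: Tuesday (+1)
2260: Thursday (+2)
2261: Friday (+1)
2262: Saturday (+1)
September 27 falls on a Saturday in 2262.

2262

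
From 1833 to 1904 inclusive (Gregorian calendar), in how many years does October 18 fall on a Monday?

9

Track October 18's weekday year by year (advancing +1, or +2 across a Feb 29):
  1833: Fri  1834: Sat (+1)  1835: Sun (+1)  1836: Tue (+2)  1837: Wed (+1)
  1838: Thu (+1)  1839: Fri (+1)  1840: Sun (+2)  1841: Mon (+1) ✓  1842: Tue (+1)
  1843: Wed (+1)  1844: Fri (+2)  1845: Sat (+1)  1846: Sun (+1)  … (44 more years) …
  1891: Sun (+1)  1892: Tue (+2)  1893: Wed (+1)  1894: Thu (+1)  1895: Fri (+1)
  1896: Sun (+2)  1897: Mon (+1) ✓  1898: Tue (+1)  1899: Wed (+1)  1900: Thu (+1)
  1901: Fri (+1)  1902: Sat (+1)  1903: Sun (+1)  1904: Tue (+2)
Monday years: 1841, 1847, 1852, 1858, 1869, 1875, 1880, 1886, 1897 — 9 in total.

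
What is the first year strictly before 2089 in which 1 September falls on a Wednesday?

2088

From one year to the next, a fixed date's weekday advances by 1, or by 2 when a Feb 29 lies between the two dates.
2089: September 1 is Thursday.
2088: Wednesday (−1)
1 September falls on a Wednesday in 2088.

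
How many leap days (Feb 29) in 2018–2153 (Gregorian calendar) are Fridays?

Leap years in 2018–2153: 33 of them.
Feb 29 weekday advances by 5 (mod 7) from one leap year to the next four years later (or differs when a century non-leap intervenes).
Leap-day weekdays: 2020:Sat 2024:Thu 2028:Tue 2032:Sun 2036:Fri✓ 2040:Wed 2044:Mon 2048:Sat 2052:Thu 2056:Tue 2060:Sun 2064:Fri✓ 2068:Wed …(7 more)… 2104:Fri✓ 2108:Wed 2112:Mon 2116:Sat 2120:Thu 2124:Tue 2128:Sun 2132:Fri✓ 2136:Wed 2140:Mon 2144:Sat 2148:Thu 2152:Tue
Friday: 2036, 2064, 2092, 2104, 2132 → 5.

5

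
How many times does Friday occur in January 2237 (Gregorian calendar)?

January 2237 has 31 days and begins on Sunday.
The first Friday is January 6.
Fridays fall on 6, 13, 20, 27 — that's 4.

4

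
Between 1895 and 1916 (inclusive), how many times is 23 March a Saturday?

4

Track 23 March's weekday year by year (advancing +1, or +2 across a Feb 29):
  1895: Sat ✓  1896: Mon (+2)  1897: Tue (+1)  1898: Wed (+1)  1899: Thu (+1)
  1900: Fri (+1)  1901: Sat (+1) ✓  1902: Sun (+1)  1903: Mon (+1)  1904: Wed (+2)
  1905: Thu (+1)  1906: Fri (+1)  1907: Sat (+1) ✓  1908: Mon (+2)  1909: Tue (+1)
  1910: Wed (+1)  1911: Thu (+1)  1912: Sat (+2) ✓  1913: Sun (+1)  1914: Mon (+1)
  1915: Tue (+1)  1916: Thu (+2)
Saturday years: 1895, 1901, 1907, 1912 — 4 in total.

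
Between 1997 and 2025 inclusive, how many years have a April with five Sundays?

8

April has 30 days; it has five Sundays when Sunday falls among the first (month-length − 28) days — i.e. when April 1 is one of Sunday/Saturday.
April 1 by year: 1997:Tue 1998:Wed 1999:Thu 2000:Sat✓ 2001:Sun✓ 2002:Mon 2003:Tue 2004:Thu 2005:Fri 2006:Sat✓ 2007:Sun✓ 2008:Tue 2009:Wed 2010:Thu 2011:Fri 2012:Sun✓ 2013:Mon 2014:Tue 2015:Wed 2016:Fri 2017:Sat✓ 2018:Sun✓ 2019:Mon 2020:Wed 2021:Thu 2022:Fri 2023:Sat✓ 2024:Mon 2025:Tue
Years with five Sundays: 2000, 2001, 2006, 2007, 2012, 2017, 2018, 2023 → 8.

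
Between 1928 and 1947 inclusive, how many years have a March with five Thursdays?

March has 31 days; it has five Thursdays when Thursday falls among the first (month-length − 28) days — i.e. when March 1 is one of Thursday/Wednesday/Tuesday.
March 1 by year: 1928:Thu✓ 1929:Fri 1930:Sat 1931:Sun 1932:Tue✓ 1933:Wed✓ 1934:Thu✓ 1935:Fri 1936:Sun 1937:Mon 1938:Tue✓ 1939:Wed✓ 1940:Fri 1941:Sat 1942:Sun 1943:Mon 1944:Wed✓ 1945:Thu✓ 1946:Fri 1947:Sat
Years with five Thursdays: 1928, 1932, 1933, 1934, 1938, 1939, 1944, 1945 → 8.

8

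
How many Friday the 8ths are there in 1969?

Check the 8th of each month of 1969: Jan 8: Wed, Feb 8: Sat, Mar 8: Sat, Apr 8: Tue, May 8: Thu, Jun 8: Sun, Jul 8: Tue, Aug 8: Fri, Sep 8: Mon, Oct 8: Wed, Nov 8: Sat, Dec 8: Mon.
Friday occurs in August — 1 month.

1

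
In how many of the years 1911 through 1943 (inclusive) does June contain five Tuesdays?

June has 30 days; it has five Tuesdays when Tuesday falls among the first (month-length − 28) days — i.e. when June 1 is one of Tuesday/Monday.
June 1 by year: 1911:Thu 1912:Sat 1913:Sun 1914:Mon✓ 1915:Tue✓ 1916:Thu 1917:Fri 1918:Sat 1919:Sun 1920:Tue✓ 1921:Wed 1922:Thu 1923:Fri 1924:Sun 1925:Mon✓ …(3 more)… 1929:Sat 1930:Sun 1931:Mon✓ 1932:Wed 1933:Thu 1934:Fri 1935:Sat 1936:Mon✓ 1937:Tue✓ 1938:Wed 1939:Thu 1940:Sat 1941:Sun 1942:Mon✓ 1943:Tue✓
Years with five Tuesdays: 1914, 1915, 1920, 1925, 1926, 1931, 1936, 1937, 1942, 1943 → 10.

10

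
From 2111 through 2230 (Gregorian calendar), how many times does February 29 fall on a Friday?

Leap years in 2111–2230: 29 of them.
Feb 29 weekday advances by 5 (mod 7) from one leap year to the next four years later (or differs when a century non-leap intervenes).
Leap-day weekdays: 2112:Mon 2116:Sat 2120:Thu 2124:Tue 2128:Sun 2132:Fri✓ 2136:Wed 2140:Mon 2144:Sat 2148:Thu 2152:Tue 2156:Sun 2160:Fri✓ …(3 more)… 2176:Thu 2180:Tue 2184:Sun 2188:Fri✓ 2192:Wed 2196:Mon 2204:Wed 2208:Mon 2212:Sat 2216:Thu 2220:Tue 2224:Sun 2228:Fri✓
Friday: 2132, 2160, 2188, 2228 → 4.

4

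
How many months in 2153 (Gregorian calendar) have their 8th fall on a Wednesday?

Check the 8th of each month of 2153: Jan 8: Mon, Feb 8: Thu, Mar 8: Thu, Apr 8: Sun, May 8: Tue, Jun 8: Fri, Jul 8: Sun, Aug 8: Wed, Sep 8: Sat, Oct 8: Mon, Nov 8: Thu, Dec 8: Sat.
Wednesday occurs in August — 1 month.

1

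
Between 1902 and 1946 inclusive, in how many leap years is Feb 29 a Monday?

2

Leap years in 1902–1946: 11 of them.
Feb 29 weekday advances by 5 (mod 7) from one leap year to the next four years later (or differs when a century non-leap intervenes).
Leap-day weekdays: 1904:Mon✓ 1908:Sat 1912:Thu 1916:Tue 1920:Sun 1924:Fri 1928:Wed 1932:Mon✓ 1936:Sat 1940:Thu 1944:Tue
Monday: 1904, 1932 → 2.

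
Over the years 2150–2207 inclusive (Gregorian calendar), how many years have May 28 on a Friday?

Track May 28's weekday year by year (advancing +1, or +2 across a Feb 29):
  2150: Thu  2151: Fri (+1) ✓  2152: Sun (+2)  2153: Mon (+1)  2154: Tue (+1)
  2155: Wed (+1)  2156: Fri (+2) ✓  2157: Sat (+1)  2158: Sun (+1)  2159: Mon (+1)
  2160: Wed (+2)  2161: Thu (+1)  2162: Fri (+1) ✓  2163: Sat (+1)  … (30 more years) …
  2194: Wed (+1)  2195: Thu (+1)  2196: Sat (+2)  2197: Sun (+1)  2198: Mon (+1)
  2199: Tue (+1)  2200: Wed (+1)  2201: Thu (+1)  2202: Fri (+1) ✓  2203: Sat (+1)
  2204: Mon (+2)  2205: Tue (+1)  2206: Wed (+1)  2207: Thu (+1)
Friday years: 2151, 2156, 2162, 2173, 2179, 2184, 2190, 2202 — 8 in total.

8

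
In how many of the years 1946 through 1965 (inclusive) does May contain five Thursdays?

May has 31 days; it has five Thursdays when Thursday falls among the first (month-length − 28) days — i.e. when May 1 is one of Thursday/Wednesday/Tuesday.
May 1 by year: 1946:Wed✓ 1947:Thu✓ 1948:Sat 1949:Sun 1950:Mon 1951:Tue✓ 1952:Thu✓ 1953:Fri 1954:Sat 1955:Sun 1956:Tue✓ 1957:Wed✓ 1958:Thu✓ 1959:Fri 1960:Sun 1961:Mon 1962:Tue✓ 1963:Wed✓ 1964:Fri 1965:Sat
Years with five Thursdays: 1946, 1947, 1951, 1952, 1956, 1957, 1958, 1962, 1963 → 9.

9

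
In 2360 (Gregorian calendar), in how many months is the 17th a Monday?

Check the 17th of each month of 2360: Jan 17: Sun, Feb 17: Wed, Mar 17: Thu, Apr 17: Sun, May 17: Tue, Jun 17: Fri, Jul 17: Sun, Aug 17: Wed, Sep 17: Sat, Oct 17: Mon, Nov 17: Thu, Dec 17: Sat.
Monday occurs in October — 1 month.

1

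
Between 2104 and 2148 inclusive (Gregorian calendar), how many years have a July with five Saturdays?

July has 31 days; it has five Saturdays when Saturday falls among the first (month-length − 28) days — i.e. when July 1 is one of Saturday/Friday/Thursday.
July 1 by year: 2104:Tue 2105:Wed 2106:Thu✓ 2107:Fri✓ 2108:Sun 2109:Mon 2110:Tue 2111:Wed 2112:Fri✓ 2113:Sat✓ 2114:Sun 2115:Mon 2116:Wed 2117:Thu✓ 2118:Fri✓ …(15 more)… 2134:Thu✓ 2135:Fri✓ 2136:Sun 2137:Mon 2138:Tue 2139:Wed 2140:Fri✓ 2141:Sat✓ 2142:Sun 2143:Mon 2144:Wed 2145:Thu✓ 2146:Fri✓ 2147:Sat✓ 2148:Mon
Years with five Saturdays: 2106, 2107, 2112, 2113, 2117, 2118, 2119, 2123, 2124, 2128, 2129, 2130, 2134, 2135, 2140, 2141, 2145, 2146, 2147 → 19.

19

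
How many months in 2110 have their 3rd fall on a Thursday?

2

Check the 3rd of each month of 2110: Jan 3: Fri, Feb 3: Mon, Mar 3: Mon, Apr 3: Thu, May 3: Sat, Jun 3: Tue, Jul 3: Thu, Aug 3: Sun, Sep 3: Wed, Oct 3: Fri, Nov 3: Mon, Dec 3: Wed.
Thursday occurs in April, July — 2 months.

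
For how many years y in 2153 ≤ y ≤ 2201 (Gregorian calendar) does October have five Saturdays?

October has 31 days; it has five Saturdays when Saturday falls among the first (month-length − 28) days — i.e. when October 1 is one of Saturday/Friday/Thursday.
October 1 by year: 2153:Mon 2154:Tue 2155:Wed 2156:Fri✓ 2157:Sat✓ 2158:Sun 2159:Mon 2160:Wed 2161:Thu✓ 2162:Fri✓ 2163:Sat✓ 2164:Mon 2165:Tue 2166:Wed 2167:Thu✓ …(19 more)… 2187:Mon 2188:Wed 2189:Thu✓ 2190:Fri✓ 2191:Sat✓ 2192:Mon 2193:Tue 2194:Wed 2195:Thu✓ 2196:Sat✓ 2197:Sun 2198:Mon 2199:Tue 2200:Wed 2201:Thu✓
Years with five Saturdays: 2156, 2157, 2161, 2162, 2163, 2167, 2168, 2172, 2173, 2174, 2178, 2179, 2184, 2185, 2189, 2190, 2191, 2195, 2196, 2201 → 20.

20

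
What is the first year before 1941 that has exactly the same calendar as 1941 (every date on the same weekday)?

1930

Two years share a calendar iff Jan 1 falls on the same weekday and both are leap or both are common. 1941: Jan 1 is Wednesday, common year.
1940: Jan 1 Monday, leap
1939: Jan 1 Sunday, common
1938: Jan 1 Saturday, common
1937: Jan 1 Friday, common
1936: Jan 1 Wednesday, leap
1935: Jan 1 Tuesday, common
1934: Jan 1 Monday, common
1933: Jan 1 Sunday, common
1932: Jan 1 Friday, leap
1931: Jan 1 Thursday, common
1930: Jan 1 Wednesday, common
1930 matches on both conditions.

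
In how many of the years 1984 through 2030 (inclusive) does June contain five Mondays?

13

June has 30 days; it has five Mondays when Monday falls among the first (month-length − 28) days — i.e. when June 1 is one of Monday/Sunday.
June 1 by year: 1984:Fri 1985:Sat 1986:Sun✓ 1987:Mon✓ 1988:Wed 1989:Thu 1990:Fri 1991:Sat 1992:Mon✓ 1993:Tue 1994:Wed 1995:Thu 1996:Sat 1997:Sun✓ 1998:Mon✓ …(17 more)… 2016:Wed 2017:Thu 2018:Fri 2019:Sat 2020:Mon✓ 2021:Tue 2022:Wed 2023:Thu 2024:Sat 2025:Sun✓ 2026:Mon✓ 2027:Tue 2028:Thu 2029:Fri 2030:Sat
Years with five Mondays: 1986, 1987, 1992, 1997, 1998, 2003, 2008, 2009, 2014, 2015, 2020, 2025, 2026 → 13.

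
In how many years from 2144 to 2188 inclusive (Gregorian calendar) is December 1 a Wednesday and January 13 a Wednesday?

5

Check each year's weekday for December 1 and January 13:
  2144: Tue/Mon  2145: Wed/Wed ✓  2146: Thu/Thu  2147: Fri/Fri  2148: Sun/Sat  2149: Mon/Mon  2150: Tue/Tue  2151: Wed/Wed ✓  2152: Fri/Thu  2153: Sat/Sat  2154: Sun/Sun  2155: Mon/Mon  2156: Wed/Tue  2157: Thu/Thu  …(17 more)…  2175: Fri/Fri  2176: Sun/Sat  2177: Mon/Mon  2178: Tue/Tue  2179: Wed/Wed ✓  2180: Fri/Thu  2181: Sat/Sat  2182: Sun/Sun  2183: Mon/Mon  2184: Wed/Tue  2185: Thu/Thu  2186: Fri/Fri  2187: Sat/Sat  2188: Mon/Sun
Both conditions hold in: 2145, 2151, 2162, 2173, 2179 — 5.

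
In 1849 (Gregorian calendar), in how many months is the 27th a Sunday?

Check the 27th of each month of 1849: Jan 27: Sat, Feb 27: Tue, Mar 27: Tue, Apr 27: Fri, May 27: Sun, Jun 27: Wed, Jul 27: Fri, Aug 27: Mon, Sep 27: Thu, Oct 27: Sat, Nov 27: Tue, Dec 27: Thu.
Sunday occurs in May — 1 month.

1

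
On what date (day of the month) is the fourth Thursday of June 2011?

23

June 1, 2011 is a Wednesday, so the first Thursday is the 2nd.
The fourth Thursday is 2 + 21 = 23.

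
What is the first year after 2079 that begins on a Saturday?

Jan 1 advances by 2 weekdays after a leap year and by 1 after a common year.
2079: Jan 1 is Sunday.
2080: Monday (leap)
2081: Wednesday
2082: Thursday
2083: Friday
2084: Saturday (leap)
2084 begins on a Saturday

2084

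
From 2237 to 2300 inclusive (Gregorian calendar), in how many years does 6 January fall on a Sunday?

9

Track 6 January's weekday year by year (advancing +1, or +2 across a Feb 29):
  2237: Fri  2238: Sat (+1)  2239: Sun (+1) ✓  2240: Mon (+1)  2241: Wed (+2)
  2242: Thu (+1)  2243: Fri (+1)  2244: Sat (+1)  2245: Mon (+2)  2246: Tue (+1)
  2247: Wed (+1)  2248: Thu (+1)  2249: Sat (+2)  2250: Sun (+1) ✓  … (36 more years) …
  2287: Thu (+1)  2288: Fri (+1)  2289: Sun (+2) ✓  2290: Mon (+1)  2291: Tue (+1)
  2292: Wed (+1)  2293: Fri (+2)  2294: Sat (+1)  2295: Sun (+1) ✓  2296: Mon (+1)
  2297: Wed (+2)  2298: Thu (+1)  2299: Fri (+1)  2300: Sat (+1)
Sunday years: 2239, 2250, 2256, 2261, 2267, 2278, 2284, 2289, 2295 — 9 in total.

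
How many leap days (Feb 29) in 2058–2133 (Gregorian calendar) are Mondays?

Leap years in 2058–2133: 18 of them.
Feb 29 weekday advances by 5 (mod 7) from one leap year to the next four years later (or differs when a century non-leap intervenes).
Leap-day weekdays: 2060:Sun 2064:Fri 2068:Wed 2072:Mon✓ 2076:Sat 2080:Thu 2084:Tue 2088:Sun 2092:Fri 2096:Wed 2104:Fri 2108:Wed 2112:Mon✓ 2116:Sat 2120:Thu 2124:Tue 2128:Sun 2132:Fri
Monday: 2072, 2112 → 2.

2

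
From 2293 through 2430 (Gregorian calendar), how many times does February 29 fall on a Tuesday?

Leap years in 2293–2430: 33 of them.
Feb 29 weekday advances by 5 (mod 7) from one leap year to the next four years later (or differs when a century non-leap intervenes).
Leap-day weekdays: 2296:Sat 2304:Mon 2308:Sat 2312:Thu 2316:Tue✓ 2320:Sun 2324:Fri 2328:Wed 2332:Mon 2336:Sat 2340:Thu 2344:Tue✓ 2348:Sun …(7 more)… 2380:Fri 2384:Wed 2388:Mon 2392:Sat 2396:Thu 2400:Tue✓ 2404:Sun 2408:Fri 2412:Wed 2416:Mon 2420:Sat 2424:Thu 2428:Tue✓
Tuesday: 2316, 2344, 2372, 2400, 2428 → 5.

5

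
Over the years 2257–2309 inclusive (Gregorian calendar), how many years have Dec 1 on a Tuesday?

Track Dec 1's weekday year by year (advancing +1, or +2 across a Feb 29):
  2257: Tue ✓  2258: Wed (+1)  2259: Thu (+1)  2260: Sat (+2)  2261: Sun (+1)
  2262: Mon (+1)  2263: Tue (+1) ✓  2264: Thu (+2)  2265: Fri (+1)  2266: Sat (+1)
  2267: Sun (+1)  2268: Tue (+2) ✓  2269: Wed (+1)  2270: Thu (+1)  … (25 more years) …
  2296: Tue (+2) ✓  2297: Wed (+1)  2298: Thu (+1)  2299: Fri (+1)  2300: Sat (+1)
  2301: Sun (+1)  2302: Mon (+1)  2303: Tue (+1) ✓  2304: Thu (+2)  2305: Fri (+1)
  2306: Sat (+1)  2307: Sun (+1)  2308: Tue (+2) ✓  2309: Wed (+1)
Tuesday years: 2257, 2263, 2268, 2274, 2285, 2291, 2296, 2303, 2308 — 9 in total.

9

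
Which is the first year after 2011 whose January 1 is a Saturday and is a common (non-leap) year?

Jan 1 advances by 2 weekdays after a leap year and by 1 after a common year.
2011: Jan 1 is Saturday.
2012: Sunday (leap)
2013: Tuesday
2014: Wednesday
2015: Thursday
2016: Friday (leap)
2017: Sunday
2018: Monday
2019: Tuesday
2020: Wednesday (leap)
2021: Friday
2022: Saturday
2022 begins on a Saturday and is a common year.

2022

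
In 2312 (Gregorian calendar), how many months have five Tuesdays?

A month of length L has five Tuesdays iff its first Tuesday is on day ≤ L−28 (so day 1–3 in a 31-day month, 1–2 in a 30-day month, day 1 in a leap February).
Checking each month of 2312: Jan starts Mon (31d) ✓; Feb starts Thu (29d); Mar starts Fri (31d); Apr starts Mon (30d) ✓; May starts Wed (31d); Jun starts Sat (30d); Jul starts Mon (31d) ✓; Aug starts Thu (31d); Sep starts Sun (30d); Oct starts Tue (31d) ✓; Nov starts Fri (30d); Dec starts Sun (31d) ✓.
Five-Tuesday months: January, April, July, October, December → 5.

5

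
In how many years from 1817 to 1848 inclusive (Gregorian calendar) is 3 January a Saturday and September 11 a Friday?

4

Check each year's weekday for 3 January and September 11:
  1817: Fri/Thu  1818: Sat/Fri ✓  1819: Sun/Sat  1820: Mon/Mon  1821: Wed/Tue  1822: Thu/Wed  1823: Fri/Thu  1824: Sat/Sat  1825: Mon/Sun  1826: Tue/Mon  1827: Wed/Tue  1828: Thu/Thu  1829: Sat/Fri ✓  1830: Sun/Sat  …(4 more)…  1835: Sat/Fri ✓  1836: Sun/Sun  1837: Tue/Mon  1838: Wed/Tue  1839: Thu/Wed  1840: Fri/Fri  1841: Sun/Sat  1842: Mon/Sun  1843: Tue/Mon  1844: Wed/Wed  1845: Fri/Thu  1846: Sat/Fri ✓  1847: Sun/Sat  1848: Mon/Mon
Both conditions hold in: 1818, 1829, 1835, 1846 — 4.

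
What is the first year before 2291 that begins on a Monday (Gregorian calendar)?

2283

Jan 1 advances by 2 weekdays after a leap year and by 1 after a common year.
2291: Jan 1 is Thursday.
2290: Wednesday
2289: Tuesday
2288: Sunday (leap)
2287: Saturday
2286: Friday
2285: Thursday
2284: Tuesday (leap)
2283: Monday
2283 begins on a Monday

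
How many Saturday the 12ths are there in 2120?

Check the 12th of each month of 2120: Jan 12: Fri, Feb 12: Mon, Mar 12: Tue, Apr 12: Fri, May 12: Sun, Jun 12: Wed, Jul 12: Fri, Aug 12: Mon, Sep 12: Thu, Oct 12: Sat, Nov 12: Tue, Dec 12: Thu.
Saturday occurs in October — 1 month.

1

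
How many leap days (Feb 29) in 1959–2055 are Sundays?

3

Leap years in 1959–2055: 24 of them.
Feb 29 weekday advances by 5 (mod 7) from one leap year to the next four years later (or differs when a century non-leap intervenes).
Leap-day weekdays: 1960:Mon 1964:Sat 1968:Thu 1972:Tue 1976:Sun✓ 1980:Fri 1984:Wed 1988:Mon 1992:Sat 1996:Thu 2000:Tue 2004:Sun✓ 2008:Fri 2012:Wed 2016:Mon 2020:Sat 2024:Thu 2028:Tue 2032:Sun✓ 2036:Fri 2040:Wed 2044:Mon 2048:Sat 2052:Thu
Sunday: 1976, 2004, 2032 → 3.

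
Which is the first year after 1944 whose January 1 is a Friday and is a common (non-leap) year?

1954

Jan 1 advances by 2 weekdays after a leap year and by 1 after a common year.
1944: Jan 1 is Saturday (leap).
1945: Monday
1946: Tuesday
1947: Wednesday
1948: Thursday (leap)
1949: Saturday
1950: Sunday
1951: Monday
1952: Tuesday (leap)
1953: Thursday
1954: Friday
1954 begins on a Friday and is a common year.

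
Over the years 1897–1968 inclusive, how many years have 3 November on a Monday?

Track 3 November's weekday year by year (advancing +1, or +2 across a Feb 29):
  1897: Wed  1898: Thu (+1)  1899: Fri (+1)  1900: Sat (+1)  1901: Sun (+1)
  1902: Mon (+1) ✓  1903: Tue (+1)  1904: Thu (+2)  1905: Fri (+1)  1906: Sat (+1)
  1907: Sun (+1)  1908: Tue (+2)  1909: Wed (+1)  1910: Thu (+1)  … (44 more years) …
  1955: Thu (+1)  1956: Sat (+2)  1957: Sun (+1)  1958: Mon (+1) ✓  1959: Tue (+1)
  1960: Thu (+2)  1961: Fri (+1)  1962: Sat (+1)  1963: Sun (+1)  1964: Tue (+2)
  1965: Wed (+1)  1966: Thu (+1)  1967: Fri (+1)  1968: Sun (+2)
Monday years: 1902, 1913, 1919, 1924, 1930, 1941, 1947, 1952, 1958 — 9 in total.

9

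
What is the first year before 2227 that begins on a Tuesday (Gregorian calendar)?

Jan 1 advances by 2 weekdays after a leap year and by 1 after a common year.
2227: Jan 1 is Monday.
2226: Sunday
2225: Saturday
2224: Thursday (leap)
2223: Wednesday
2222: Tuesday
2222 begins on a Tuesday

2222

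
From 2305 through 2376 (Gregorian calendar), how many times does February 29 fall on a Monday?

Leap years in 2305–2376: 18 of them.
Feb 29 weekday advances by 5 (mod 7) from one leap year to the next four years later (or differs when a century non-leap intervenes).
Leap-day weekdays: 2308:Sat 2312:Thu 2316:Tue 2320:Sun 2324:Fri 2328:Wed 2332:Mon✓ 2336:Sat 2340:Thu 2344:Tue 2348:Sun 2352:Fri 2356:Wed 2360:Mon✓ 2364:Sat 2368:Thu 2372:Tue 2376:Sun
Monday: 2332, 2360 → 2.

2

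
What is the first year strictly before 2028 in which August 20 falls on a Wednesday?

2025

From one year to the next, a fixed date's weekday advances by 1, or by 2 when a Feb 29 lies between the two dates.
2028: August 20 is Sunday.
2027: Friday (−2)
2026: Thursday (−1)
2025: Wednesday (−1)
August 20 falls on a Wednesday in 2025.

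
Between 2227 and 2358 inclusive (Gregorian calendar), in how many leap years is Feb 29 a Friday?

Leap years in 2227–2358: 32 of them.
Feb 29 weekday advances by 5 (mod 7) from one leap year to the next four years later (or differs when a century non-leap intervenes).
Leap-day weekdays: 2228:Fri✓ 2232:Wed 2236:Mon 2240:Sat 2244:Thu 2248:Tue 2252:Sun 2256:Fri✓ 2260:Wed 2264:Mon 2268:Sat 2272:Thu 2276:Tue …(6 more)… 2308:Sat 2312:Thu 2316:Tue 2320:Sun 2324:Fri✓ 2328:Wed 2332:Mon 2336:Sat 2340:Thu 2344:Tue 2348:Sun 2352:Fri✓ 2356:Wed
Friday: 2228, 2256, 2284, 2324, 2352 → 5.

5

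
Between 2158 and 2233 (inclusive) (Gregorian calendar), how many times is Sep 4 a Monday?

10

Track Sep 4's weekday year by year (advancing +1, or +2 across a Feb 29):
  2158: Mon ✓  2159: Tue (+1)  2160: Thu (+2)  2161: Fri (+1)  2162: Sat (+1)
  2163: Sun (+1)  2164: Tue (+2)  2165: Wed (+1)  2166: Thu (+1)  2167: Fri (+1)
  2168: Sun (+2)  2169: Mon (+1) ✓  2170: Tue (+1)  2171: Wed (+1)  … (48 more years) …
  2220: Mon (+2) ✓  2221: Tue (+1)  2222: Wed (+1)  2223: Thu (+1)  2224: Sat (+2)
  2225: Sun (+1)  2226: Mon (+1) ✓  2227: Tue (+1)  2228: Thu (+2)  2229: Fri (+1)
  2230: Sat (+1)  2231: Sun (+1)  2232: Tue (+2)  2233: Wed (+1)
Monday years: 2158, 2169, 2175, 2180, 2186, 2197, 2209, 2215, 2220, 2226 — 10 in total.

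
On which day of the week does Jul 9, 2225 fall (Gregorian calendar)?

January 1, 2225 is a Saturday.
July 9 is day 190 of the year, i.e. 189 days after Jan 1.
189 mod 7 = 0, so advance 0 weekdays from Saturday: Saturday.

Saturday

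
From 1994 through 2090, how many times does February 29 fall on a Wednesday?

3

Leap years in 1994–2090: 24 of them.
Feb 29 weekday advances by 5 (mod 7) from one leap year to the next four years later (or differs when a century non-leap intervenes).
Leap-day weekdays: 1996:Thu 2000:Tue 2004:Sun 2008:Fri 2012:Wed✓ 2016:Mon 2020:Sat 2024:Thu 2028:Tue 2032:Sun 2036:Fri 2040:Wed✓ 2044:Mon 2048:Sat 2052:Thu 2056:Tue 2060:Sun 2064:Fri 2068:Wed✓ 2072:Mon 2076:Sat 2080:Thu 2084:Tue 2088:Sun
Wednesday: 2012, 2040, 2068 → 3.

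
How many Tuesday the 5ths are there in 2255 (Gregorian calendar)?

1

Check the 5th of each month of 2255: Jan 5: Fri, Feb 5: Mon, Mar 5: Mon, Apr 5: Thu, May 5: Sat, Jun 5: Tue, Jul 5: Thu, Aug 5: Sun, Sep 5: Wed, Oct 5: Fri, Nov 5: Mon, Dec 5: Wed.
Tuesday occurs in June — 1 month.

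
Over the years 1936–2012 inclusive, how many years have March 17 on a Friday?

Track March 17's weekday year by year (advancing +1, or +2 across a Feb 29):
  1936: Tue  1937: Wed (+1)  1938: Thu (+1)  1939: Fri (+1) ✓  1940: Sun (+2)
  1941: Mon (+1)  1942: Tue (+1)  1943: Wed (+1)  1944: Fri (+2) ✓  1945: Sat (+1)
  1946: Sun (+1)  1947: Mon (+1)  1948: Wed (+2)  1949: Thu (+1)  … (49 more years) …
  1999: Wed (+1)  2000: Fri (+2) ✓  2001: Sat (+1)  2002: Sun (+1)  2003: Mon (+1)
  2004: Wed (+2)  2005: Thu (+1)  2006: Fri (+1) ✓  2007: Sat (+1)  2008: Mon (+2)
  2009: Tue (+1)  2010: Wed (+1)  2011: Thu (+1)  2012: Sat (+2)
Friday years: 1939, 1944, 1950, 1961, 1967, 1972, 1978, 1989, 1995, 2000, 2006 — 11 in total.

11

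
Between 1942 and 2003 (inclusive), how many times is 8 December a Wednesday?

9

Track 8 December's weekday year by year (advancing +1, or +2 across a Feb 29):
  1942: Tue  1943: Wed (+1) ✓  1944: Fri (+2)  1945: Sat (+1)  1946: Sun (+1)
  1947: Mon (+1)  1948: Wed (+2) ✓  1949: Thu (+1)  1950: Fri (+1)  1951: Sat (+1)
  1952: Mon (+2)  1953: Tue (+1)  1954: Wed (+1) ✓  1955: Thu (+1)  … (34 more years) …
  1990: Sat (+1)  1991: Sun (+1)  1992: Tue (+2)  1993: Wed (+1) ✓  1994: Thu (+1)
  1995: Fri (+1)  1996: Sun (+2)  1997: Mon (+1)  1998: Tue (+1)  1999: Wed (+1) ✓
  2000: Fri (+2)  2001: Sat (+1)  2002: Sun (+1)  2003: Mon (+1)
Wednesday years: 1943, 1948, 1954, 1965, 1971, 1976, 1982, 1993, 1999 — 9 in total.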